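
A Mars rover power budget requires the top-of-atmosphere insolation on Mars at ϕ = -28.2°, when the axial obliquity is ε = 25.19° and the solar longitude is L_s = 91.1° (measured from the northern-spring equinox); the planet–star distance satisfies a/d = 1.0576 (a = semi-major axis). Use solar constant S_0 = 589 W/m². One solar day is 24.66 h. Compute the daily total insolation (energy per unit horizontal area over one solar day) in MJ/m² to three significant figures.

Solar declination: sin δ = sin ε · sin L_s = sin 25.19° × sin 91.1° = 0.42554, so δ = +25.185°.
cos h₀ = −tan(-28.2°) tan(+25.185°) = 0.2521, h₀ = 1.3159 rad.
Bracket: h₀ sin ϕ sin δ + cos ϕ cos δ sin h₀ = 1.3159×-0.47255×0.42554 + 0.88130×0.90494×0.96769 = -0.264613 + 0.771756 = 0.507143.
Inverse-square distance factor (a/d)² = 1.0576² = 1.118518.
Q̄ = (S_0/π) × 1.118518 × [bracket] = (589/π) × 1.118518 × 0.507143 = 106.35 W/m².
Daily total = Q̄ × 24.66 h × 3600 s/h = 106.35 × 24.66 × 3600 / 10⁶ = 9.441 MJ/m².

9.44 MJ/m²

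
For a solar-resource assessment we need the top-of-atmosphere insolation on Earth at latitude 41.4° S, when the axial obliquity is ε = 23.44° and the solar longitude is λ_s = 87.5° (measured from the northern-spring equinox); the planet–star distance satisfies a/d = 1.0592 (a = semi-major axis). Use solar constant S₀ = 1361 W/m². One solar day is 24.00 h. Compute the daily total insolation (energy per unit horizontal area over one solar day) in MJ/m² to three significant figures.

Solar declination: sin δ = sin ε · sin λ_s = sin 23.44° × sin 87.5° = 0.39741, so δ = +23.416°.
cos H₀ = −tan(-41.4°) tan(+23.416°) = 0.3818, H₀ = 1.1790 rad.
Bracket: H₀ sin φ sin δ + cos φ cos δ sin H₀ = 1.1790×-0.66131×0.39741 + 0.75011×0.91764×0.92424 = -0.309854 + 0.636183 = 0.326329.
Inverse-square distance factor (a/d)² = 1.0592² = 1.121905.
Q̄ = (S₀/π) × 1.121905 × [bracket] = (1361/π) × 1.121905 × 0.326329 = 158.61 W/m².
Daily total = Q̄ × 24.00 h × 3600 s/h = 158.61 × 24.00 × 3600 / 10⁶ = 13.70 MJ/m².

13.7 MJ/m²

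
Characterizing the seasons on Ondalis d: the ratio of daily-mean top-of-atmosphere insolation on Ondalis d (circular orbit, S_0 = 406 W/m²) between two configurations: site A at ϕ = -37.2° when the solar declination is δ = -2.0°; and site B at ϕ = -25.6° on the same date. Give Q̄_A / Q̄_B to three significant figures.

Q̄_A / Q̄_B ≈ 0.897

— Configuration A (ϕ=-37.2°):
cos h₀ = −tan(-37.2°) tan(-2.000°) = -0.0265, h₀ = 1.5973 rad.
Bracket: h₀ sin ϕ sin δ + cos ϕ cos δ sin h₀ = 1.5973×-0.60460×-0.03490 + 0.79653×0.99939×0.99965 = 0.033704 + 0.795766 = 0.829470.
Q̄ = (S_0/π) × [bracket] = (406/π) × 0.829470 = 107.20 W/m².
— Configuration B (ϕ=-25.6°):
cos h₀ = −tan(-25.6°) tan(-2.000°) = -0.0167, h₀ = 1.5875 rad.
Bracket: h₀ sin ϕ sin δ + cos ϕ cos δ sin h₀ = 1.5875×-0.43209×-0.03490 + 0.90183×0.99939×0.99986 = 0.023939 + 0.901154 = 0.925093.
Q̄ = (S_0/π) × [bracket] = (406/π) × 0.925093 = 119.55 W/m².
Ratio Q̄_A / Q̄_B = 107.20 / 119.55 = 0.8967.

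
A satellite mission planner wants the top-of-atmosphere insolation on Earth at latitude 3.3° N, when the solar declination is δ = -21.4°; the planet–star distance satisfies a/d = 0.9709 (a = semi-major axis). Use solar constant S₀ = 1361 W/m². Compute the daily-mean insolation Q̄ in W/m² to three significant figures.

Q̄ ≈ 366 W/m²

cos H₀ = −tan(+3.3°) tan(-21.400°) = 0.0226, H₀ = 1.5482 rad.
Bracket: H₀ sin φ sin δ + cos φ cos δ sin H₀ = 1.5482×0.05756×-0.36488 + 0.99834×0.93106×0.99974 = -0.032516 + 0.929273 = 0.896757.
Inverse-square distance factor (a/d)² = 0.9709² = 0.942647.
Q̄ = (S₀/π) × 0.942647 × [bracket] = (1361/π) × 0.942647 × 0.896757 = 366.2 W/m².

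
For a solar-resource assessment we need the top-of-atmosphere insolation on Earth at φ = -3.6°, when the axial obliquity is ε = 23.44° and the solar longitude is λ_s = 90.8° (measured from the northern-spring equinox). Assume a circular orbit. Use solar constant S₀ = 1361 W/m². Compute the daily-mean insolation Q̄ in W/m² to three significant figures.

Solar declination: sin δ = sin ε · sin λ_s = sin 23.44° × sin 90.8° = 0.39775, so δ = +23.438°.
cos H₀ = −tan(-3.6°) tan(+23.438°) = 0.0273, H₀ = 1.5435 rad.
Bracket: H₀ sin φ sin δ + cos φ cos δ sin H₀ = 1.5435×-0.06279×0.39775 + 0.99803×0.91749×0.99963 = -0.038548 + 0.915344 = 0.876796.
Q̄ = (S₀/π) × [bracket] = (1361/π) × 0.876796 = 379.8 W/m².

Q̄ ≈ 380 W/m²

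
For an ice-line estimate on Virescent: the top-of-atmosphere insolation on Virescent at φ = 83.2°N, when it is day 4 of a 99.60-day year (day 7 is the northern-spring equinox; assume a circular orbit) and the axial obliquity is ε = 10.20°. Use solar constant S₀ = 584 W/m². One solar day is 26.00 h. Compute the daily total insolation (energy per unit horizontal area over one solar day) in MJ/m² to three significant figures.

Solar longitude: λ_s = 360° × (4 − 7)/99.60 = -10.843°, i.e. -10.843° + 360° = 349.157°.
sin δ = sin 10.20° × sin 349.157° = -0.03331, so δ = -1.909°.
cos H₀ = −tan(+83.2°) tan(-1.909°) = 0.2795, H₀ = 1.2875 rad.
Bracket: H₀ sin φ sin δ + cos φ cos δ sin H₀ = 1.2875×0.99297×-0.03331 + 0.11840×0.99944×0.96014 = -0.042585 + 0.113617 = 0.071032.
Q̄ = (S₀/π) × [bracket] = (584/π) × 0.071032 = 13.204 W/m².
Daily total = Q̄ × 26.00 h × 3600 s/h = 13.204 × 26.00 × 3600 / 10⁶ = 1.236 MJ/m².

1.24 MJ/m²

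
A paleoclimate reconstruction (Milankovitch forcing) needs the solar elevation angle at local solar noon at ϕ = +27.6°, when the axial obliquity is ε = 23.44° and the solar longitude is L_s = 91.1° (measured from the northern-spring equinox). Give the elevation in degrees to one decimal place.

Solar declination: sin δ = sin ε · sin L_s = sin 23.44° × sin 91.1° = 0.39772, so δ = +23.435°.
At local noon the hour angle is zero, so the zenith angle equals |ϕ − δ| = |+27.6° − (+23.435°)| = 4.165°.
Elevation = 90° − 4.165° = 85.8°.

85.8°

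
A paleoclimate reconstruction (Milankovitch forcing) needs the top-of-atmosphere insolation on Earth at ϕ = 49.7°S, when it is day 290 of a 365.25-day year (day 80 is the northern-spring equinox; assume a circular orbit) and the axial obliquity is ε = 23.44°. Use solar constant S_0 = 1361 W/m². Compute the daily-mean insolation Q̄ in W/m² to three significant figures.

Q̄ ≈ 376 W/m²

Solar longitude: L_s = 360° × (290 − 80)/365.25 = 206.982°.
sin δ = sin 23.44° × sin 206.982° = -0.18048, so δ = -10.398°.
cos h₀ = −tan(-49.7°) tan(-10.398°) = -0.2164, h₀ = 1.7889 rad.
Bracket: h₀ sin ϕ sin δ + cos ϕ cos δ sin h₀ = 1.7889×-0.76267×-0.18048 + 0.64679×0.98358×0.97631 = 0.246236 + 0.621099 = 0.867335.
Q̄ = (S_0/π) × [bracket] = (1361/π) × 0.867335 = 375.7 W/m².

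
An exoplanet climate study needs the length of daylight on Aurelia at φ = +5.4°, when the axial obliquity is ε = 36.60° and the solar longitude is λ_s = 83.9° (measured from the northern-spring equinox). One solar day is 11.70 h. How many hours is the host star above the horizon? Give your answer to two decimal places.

6.11 h

Solar declination: sin δ = sin ε · sin λ_s = sin 36.60° × sin 83.9° = 0.59285, so δ = +36.359°.
cos H₀ = −tan φ · tan δ = −tan(+5.4°) × tan(+36.359°) = -0.0696, so H₀ = 1.6404 rad = 93.99°.
Daylight = 2H₀/(2π) × 11.70 h = (1.6404/π) × 11.70 = 6.11 h.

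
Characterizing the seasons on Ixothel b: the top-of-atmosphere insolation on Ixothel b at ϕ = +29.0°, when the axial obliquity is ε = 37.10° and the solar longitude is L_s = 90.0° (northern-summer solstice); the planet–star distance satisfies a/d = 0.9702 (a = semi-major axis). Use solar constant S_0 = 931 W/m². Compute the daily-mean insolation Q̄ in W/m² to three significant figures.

Q̄ ≈ 340 W/m²

Solar declination: sin δ = sin ε · sin L_s = sin 37.10° × sin 90.0° = 0.60321, so δ = +37.100°.
cos h₀ = −tan(+29.0°) tan(+37.100°) = -0.4192, h₀ = 2.0034 rad.
Bracket: h₀ sin ϕ sin δ + cos ϕ cos δ sin h₀ = 2.0034×0.48481×0.60321 + 0.87462×0.79758×0.90788 = 0.585879 + 0.633318 = 1.219197.
Inverse-square distance factor (a/d)² = 0.9702² = 0.941288.
Q̄ = (S_0/π) × 0.941288 × [bracket] = (931/π) × 0.941288 × 1.219197 = 340.1 W/m².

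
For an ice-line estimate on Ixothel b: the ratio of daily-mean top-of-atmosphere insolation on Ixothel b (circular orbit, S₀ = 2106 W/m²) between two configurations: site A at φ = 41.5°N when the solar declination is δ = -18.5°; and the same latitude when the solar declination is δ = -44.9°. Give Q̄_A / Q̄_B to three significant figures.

Q̄_A / Q̄_B ≈ 20.1

— Configuration A (φ=+41.5°):
cos H₀ = −tan(+41.5°) tan(-18.500°) = 0.2960, H₀ = 1.2703 rad.
Bracket: H₀ sin φ sin δ + cos φ cos δ sin H₀ = 1.2703×0.66262×-0.31730 + 0.74896×0.94832×0.95518 = -0.267080 + 0.678420 = 0.411340.
Q̄ = (S₀/π) × [bracket] = (2106/π) × 0.411340 = 275.75 W/m².
— Configuration B (φ=+41.5°):
cos H₀ = −tan(+41.5°) tan(-44.900°) = 0.8816, H₀ = 0.4915 rad.
Bracket: H₀ sin φ sin δ + cos φ cos δ sin H₀ = 0.4915×0.66262×-0.70587 + 0.74896×0.70834×0.47192 = -0.229886 + 0.250362 = 0.020476.
Q̄ = (S₀/π) × [bracket] = (2106/π) × 0.020476 = 13.726 W/m².
Ratio Q̄_A / Q̄_B = 275.75 / 13.726 = 20.09.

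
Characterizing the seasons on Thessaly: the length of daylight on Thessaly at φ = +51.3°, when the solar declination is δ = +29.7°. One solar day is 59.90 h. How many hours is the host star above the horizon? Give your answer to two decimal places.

cos H₀ = −tan φ · tan δ = −tan(+51.3°) × tan(+29.700°) = -0.7120, so H₀ = 2.3631 rad = 135.39°.
Daylight = 2H₀/(2π) × 59.90 h = (2.3631/π) × 59.90 = 45.06 h.

45.06 h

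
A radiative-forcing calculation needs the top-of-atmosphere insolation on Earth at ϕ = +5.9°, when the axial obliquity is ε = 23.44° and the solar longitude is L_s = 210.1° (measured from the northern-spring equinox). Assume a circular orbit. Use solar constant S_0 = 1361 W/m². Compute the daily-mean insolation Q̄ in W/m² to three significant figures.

Q̄ ≈ 408 W/m²

Solar declination: sin δ = sin ε · sin L_s = sin 23.44° × sin 210.1° = -0.19950, so δ = -11.507°.
cos h₀ = −tan(+5.9°) tan(-11.507°) = 0.0210, h₀ = 1.5498 rad.
Bracket: h₀ sin ϕ sin δ + cos ϕ cos δ sin h₀ = 1.5498×0.10279×-0.19950 + 0.99470×0.97990×0.99978 = -0.031781 + 0.974492 = 0.942711.
Q̄ = (S_0/π) × [bracket] = (1361/π) × 0.942711 = 408.4 W/m².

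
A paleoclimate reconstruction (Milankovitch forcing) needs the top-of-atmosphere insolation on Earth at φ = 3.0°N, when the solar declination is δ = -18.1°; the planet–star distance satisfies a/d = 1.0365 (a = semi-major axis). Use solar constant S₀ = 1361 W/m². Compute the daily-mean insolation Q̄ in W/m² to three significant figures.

Q̄ ≈ 430 W/m²

cos H₀ = −tan(+3.0°) tan(-18.100°) = 0.0171, H₀ = 1.5537 rad.
Bracket: H₀ sin φ sin δ + cos φ cos δ sin H₀ = 1.5537×0.05234×-0.31068 + 0.99863×0.95052×0.99985 = -0.025265 + 0.949075 = 0.923810.
Inverse-square distance factor (a/d)² = 1.0365² = 1.074332.
Q̄ = (S₀/π) × 1.074332 × [bracket] = (1361/π) × 1.074332 × 0.923810 = 430.0 W/m².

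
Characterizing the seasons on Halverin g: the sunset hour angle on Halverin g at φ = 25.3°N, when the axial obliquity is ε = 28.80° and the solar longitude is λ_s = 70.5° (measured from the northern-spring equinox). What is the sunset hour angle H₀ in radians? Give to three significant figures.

H₀ = 1.81 rad

Solar declination: sin δ = sin ε · sin λ_s = sin 28.80° × sin 70.5° = 0.45412, so δ = +27.008°.
cos H₀ = −tan φ · tan δ = −tan(+25.3°) × tan(+27.008°) = -0.2409, so H₀ = 1.8141 rad = 103.94°.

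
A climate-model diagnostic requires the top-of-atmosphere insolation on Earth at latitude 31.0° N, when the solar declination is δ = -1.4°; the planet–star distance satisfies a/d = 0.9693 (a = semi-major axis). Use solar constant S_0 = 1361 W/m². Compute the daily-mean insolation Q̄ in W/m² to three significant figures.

Q̄ ≈ 341 W/m²

cos h₀ = −tan(+31.0°) tan(-1.400°) = 0.0147, h₀ = 1.5561 rad.
Bracket: h₀ sin ϕ sin δ + cos ϕ cos δ sin h₀ = 1.5561×0.51504×-0.02443 + 0.85717×0.99970×0.99989 = -0.019580 + 0.856819 = 0.837239.
Inverse-square distance factor (a/d)² = 0.9693² = 0.939542.
Q̄ = (S_0/π) × 0.939542 × [bracket] = (1361/π) × 0.939542 × 0.837239 = 340.8 W/m².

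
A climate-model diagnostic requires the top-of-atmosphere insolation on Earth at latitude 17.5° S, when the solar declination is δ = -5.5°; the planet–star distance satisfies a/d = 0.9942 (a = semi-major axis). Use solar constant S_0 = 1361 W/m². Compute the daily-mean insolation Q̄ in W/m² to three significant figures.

cos h₀ = −tan(-17.5°) tan(-5.500°) = -0.0304, h₀ = 1.6012 rad.
Bracket: h₀ sin ϕ sin δ + cos ϕ cos δ sin h₀ = 1.6012×-0.30071×-0.09585 + 0.95372×0.99540×0.99954 = 0.046151 + 0.948896 = 0.995047.
Inverse-square distance factor (a/d)² = 0.9942² = 0.988434.
Q̄ = (S_0/π) × 0.988434 × [bracket] = (1361/π) × 0.988434 × 0.995047 = 426.1 W/m².

Q̄ ≈ 426 W/m²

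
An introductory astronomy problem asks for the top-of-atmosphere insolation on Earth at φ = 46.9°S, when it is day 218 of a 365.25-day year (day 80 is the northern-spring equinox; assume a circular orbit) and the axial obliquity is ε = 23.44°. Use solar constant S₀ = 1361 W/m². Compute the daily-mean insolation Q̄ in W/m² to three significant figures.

Q̄ ≈ 161 W/m²

Solar longitude: λ_s = 360° × (218 − 80)/365.25 = 136.016°.
sin δ = sin 23.44° × sin 136.016° = 0.27625, so δ = +16.036°.
cos H₀ = −tan(-46.9°) tan(+16.036°) = 0.3072, H₀ = 1.2586 rad.
Bracket: H₀ sin φ sin δ + cos φ cos δ sin H₀ = 1.2586×-0.73016×0.27625 + 0.68327×0.96109×0.95166 = -0.253868 + 0.624940 = 0.371072.
Q̄ = (S₀/π) × [bracket] = (1361/π) × 0.371072 = 160.8 W/m².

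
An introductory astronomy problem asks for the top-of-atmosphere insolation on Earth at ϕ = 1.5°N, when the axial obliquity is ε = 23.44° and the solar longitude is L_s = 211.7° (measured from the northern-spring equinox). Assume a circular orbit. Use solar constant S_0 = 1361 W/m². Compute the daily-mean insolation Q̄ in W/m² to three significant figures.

Solar declination: sin δ = sin ε · sin L_s = sin 23.44° × sin 211.7° = -0.20903, so δ = -12.065°.
cos h₀ = −tan(+1.5°) tan(-12.065°) = 0.0056, h₀ = 1.5652 rad.
Bracket: h₀ sin ϕ sin δ + cos ϕ cos δ sin h₀ = 1.5652×0.02618×-0.20903 + 0.99966×0.97791×0.99998 = -0.008565 + 0.977558 = 0.968993.
Q̄ = (S_0/π) × [bracket] = (1361/π) × 0.968993 = 419.8 W/m².

Q̄ ≈ 420 W/m²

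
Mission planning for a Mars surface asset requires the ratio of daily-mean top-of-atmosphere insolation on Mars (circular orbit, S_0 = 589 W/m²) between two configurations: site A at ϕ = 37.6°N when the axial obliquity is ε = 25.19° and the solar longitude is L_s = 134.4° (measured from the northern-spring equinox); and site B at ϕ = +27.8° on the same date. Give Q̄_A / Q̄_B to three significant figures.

— Configuration A (ϕ=+37.6°):
Solar declination: sin δ = sin ε · sin L_s = sin 25.19° × sin 134.4° = 0.30409, so δ = +17.704°.
cos h₀ = −tan(+37.6°) tan(+17.704°) = -0.2458, h₀ = 1.8192 rad.
Bracket: h₀ sin ϕ sin δ + cos ϕ cos δ sin h₀ = 1.8192×0.61015×0.30409 + 0.79229×0.95264×0.96931 = 0.337535 + 0.731603 = 1.069138.
Q̄ = (S_0/π) × [bracket] = (589/π) × 1.069138 = 200.45 W/m².
— Configuration B (ϕ=+27.8°):
cos h₀ = −tan(+27.8°) tan(+17.704°) = -0.1683, h₀ = 1.7399 rad.
Bracket: h₀ sin ϕ sin δ + cos ϕ cos δ sin h₀ = 1.7399×0.46639×0.30409 + 0.88458×0.95264×0.98574 = 0.246761 + 0.830670 = 1.077431.
Q̄ = (S_0/π) × [bracket] = (589/π) × 1.077431 = 202.00 W/m².
Ratio Q̄_A / Q̄_B = 200.45 / 202.00 = 0.9923.

Q̄_A / Q̄_B ≈ 0.992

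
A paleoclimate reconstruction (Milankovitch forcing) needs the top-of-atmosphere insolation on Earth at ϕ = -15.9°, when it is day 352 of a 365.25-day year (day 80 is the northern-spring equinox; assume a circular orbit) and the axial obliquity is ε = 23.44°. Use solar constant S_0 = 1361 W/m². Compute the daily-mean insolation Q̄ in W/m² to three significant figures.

Solar longitude: L_s = 360° × (352 − 80)/365.25 = 268.090°.
sin δ = sin 23.44° × sin 268.090° = -0.39757, so δ = -23.426°.
cos h₀ = −tan(-15.9°) tan(-23.426°) = -0.1234, h₀ = 1.6945 rad.
Bracket: h₀ sin ϕ sin δ + cos ϕ cos δ sin h₀ = 1.6945×-0.27396×-0.39757 + 0.96174×0.91757×0.99235 = 0.184562 + 0.875713 = 1.060275.
Q̄ = (S_0/π) × [bracket] = (1361/π) × 1.060275 = 459.3 W/m².

Q̄ ≈ 459 W/m²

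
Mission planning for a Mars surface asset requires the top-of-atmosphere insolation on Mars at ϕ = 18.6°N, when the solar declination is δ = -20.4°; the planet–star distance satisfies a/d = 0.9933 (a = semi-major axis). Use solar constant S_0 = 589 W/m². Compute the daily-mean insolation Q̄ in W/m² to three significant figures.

Q̄ ≈ 133 W/m²

cos h₀ = −tan(+18.6°) tan(-20.400°) = 0.1252, h₀ = 1.4453 rad.
Bracket: h₀ sin ϕ sin δ + cos ϕ cos δ sin h₀ = 1.4453×0.31896×-0.34857 + 0.94777×0.93728×0.99214 = -0.160688 + 0.881344 = 0.720656.
Inverse-square distance factor (a/d)² = 0.9933² = 0.986645.
Q̄ = (S_0/π) × 0.986645 × [bracket] = (589/π) × 0.986645 × 0.720656 = 133.3 W/m².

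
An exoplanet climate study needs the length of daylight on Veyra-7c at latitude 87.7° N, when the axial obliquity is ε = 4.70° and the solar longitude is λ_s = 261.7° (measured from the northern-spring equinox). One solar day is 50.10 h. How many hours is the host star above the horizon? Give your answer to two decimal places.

Solar declination: sin δ = sin ε · sin λ_s = sin 4.70° × sin 261.7° = -0.08108, so δ = -4.651°.
cos H₀ = −tan φ · tan δ = 2.0254 ≥ 1, so the host star never rises (polar night) and H₀ = 0.
Daylight = 2H₀/(2π) × 50.10 h = (0.0000/π) × 50.10 = 0.00 h.

0.00 h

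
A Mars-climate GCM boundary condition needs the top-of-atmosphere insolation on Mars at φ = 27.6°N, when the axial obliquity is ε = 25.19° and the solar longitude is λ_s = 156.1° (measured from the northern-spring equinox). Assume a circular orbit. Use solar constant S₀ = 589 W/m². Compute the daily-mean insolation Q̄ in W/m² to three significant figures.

Q̄ ≈ 188 W/m²

Solar declination: sin δ = sin ε · sin λ_s = sin 25.19° × sin 156.1° = 0.17244, so δ = +9.930°.
cos H₀ = −tan(+27.6°) tan(+9.930°) = -0.0915, H₀ = 1.6624 rad.
Bracket: H₀ sin φ sin δ + cos φ cos δ sin H₀ = 1.6624×0.46330×0.17244 + 0.88620×0.98502×0.99580 = 0.132812 + 0.869258 = 1.002070.
Q̄ = (S₀/π) × [bracket] = (589/π) × 1.002070 = 187.9 W/m².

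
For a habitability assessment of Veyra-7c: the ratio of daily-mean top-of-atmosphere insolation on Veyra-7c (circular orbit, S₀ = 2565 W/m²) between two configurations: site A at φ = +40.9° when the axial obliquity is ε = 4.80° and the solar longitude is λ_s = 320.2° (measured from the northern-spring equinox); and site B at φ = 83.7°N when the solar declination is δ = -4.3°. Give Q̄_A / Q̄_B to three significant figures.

— Configuration A (φ=+40.9°):
Solar declination: sin δ = sin ε · sin λ_s = sin 4.80° × sin 320.2° = -0.05356, so δ = -3.070°.
cos H₀ = −tan(+40.9°) tan(-3.070°) = 0.0465, H₀ = 1.5243 rad.
Bracket: H₀ sin φ sin δ + cos φ cos δ sin H₀ = 1.5243×0.65474×-0.05356 + 0.75585×0.99856×0.99892 = -0.053454 + 0.753946 = 0.700492.
Q̄ = (S₀/π) × [bracket] = (2565/π) × 0.700492 = 571.93 W/m².
— Configuration B (φ=+83.7°):
cos H₀ = −tan(+83.7°) tan(-4.300°) = 0.6811, H₀ = 0.8216 rad.
Bracket: H₀ sin φ sin δ + cos φ cos δ sin H₀ = 0.8216×0.99396×-0.07498 + 0.10973×0.99719×0.73222 = -0.061231 + 0.080121 = 0.018890.
Q̄ = (S₀/π) × [bracket] = (2565/π) × 0.018890 = 15.423 W/m².
Ratio Q̄_A / Q̄_B = 571.93 / 15.423 = 37.08.

Q̄_A / Q̄_B ≈ 37.1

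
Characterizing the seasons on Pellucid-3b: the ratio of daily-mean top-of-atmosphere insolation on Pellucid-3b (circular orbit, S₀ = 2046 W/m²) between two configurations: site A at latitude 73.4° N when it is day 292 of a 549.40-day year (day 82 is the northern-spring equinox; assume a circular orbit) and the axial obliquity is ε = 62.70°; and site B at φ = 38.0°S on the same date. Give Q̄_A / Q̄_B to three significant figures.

— Configuration A (φ=+73.4°):
Solar longitude: λ_s = 360° × (292 − 82)/549.40 = 137.605°.
sin δ = sin 62.70° × sin 137.605° = 0.59914, so δ = +36.809°.
cos H₀ = −tan(+73.4°) tan(+36.809°) = -2.5102 ≤ −1 ⇒ polar day, H₀ = π.
Bracket: H₀ sin φ sin δ + cos φ cos δ sin H₀ = 3.1416×0.95832×0.59914 + 0.28569×0.80064×0.00000 = 1.803806 + 0.000000 = 1.803806.
Q̄ = (S₀/π) × [bracket] = (2046/π) × 1.803806 = 1174.8 W/m².
— Configuration B (φ=-38.0°):
cos H₀ = −tan(-38.0°) tan(+36.809°) = 0.5847, H₀ = 0.9463 rad.
Bracket: H₀ sin φ sin δ + cos φ cos δ sin H₀ = 0.9463×-0.61566×0.59914 + 0.78801×0.80064×0.81128 = -0.349058 + 0.511847 = 0.162789.
Q̄ = (S₀/π) × [bracket] = (2046/π) × 0.162789 = 106.02 W/m².
Ratio Q̄_A / Q̄_B = 1174.8 / 106.02 = 11.08.

Q̄_A / Q̄_B ≈ 11.1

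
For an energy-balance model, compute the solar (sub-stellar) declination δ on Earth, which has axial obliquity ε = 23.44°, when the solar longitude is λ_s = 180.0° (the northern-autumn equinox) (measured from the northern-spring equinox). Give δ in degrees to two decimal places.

δ = +0.00°

sin δ = sin ε · sin λ_s = sin 23.44° × sin 180.0° = 0.000000.
δ = arcsin(0.000000) = +0.00°.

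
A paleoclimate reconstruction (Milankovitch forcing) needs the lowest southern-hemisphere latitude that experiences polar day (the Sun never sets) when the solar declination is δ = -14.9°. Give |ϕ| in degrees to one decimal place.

|ϕ| = 75.1°

Polar day requires cos h₀ = −tan ϕ tan δ ≤ −1, i.e. tan ϕ tan δ ≥ 1.
The boundary is |tan ϕ| · |tan δ| = 1, so |ϕ| = 90° − |δ| = 90° − 14.9° = 75.1° in the southern hemisphere.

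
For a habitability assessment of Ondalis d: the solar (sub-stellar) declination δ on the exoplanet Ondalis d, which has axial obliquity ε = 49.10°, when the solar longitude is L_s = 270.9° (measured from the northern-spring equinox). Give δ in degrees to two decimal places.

δ = -49.09°

sin δ = sin ε · sin L_s = sin 49.10° × sin 270.9° = -0.755760.
δ = arcsin(-0.755760) = -49.09°.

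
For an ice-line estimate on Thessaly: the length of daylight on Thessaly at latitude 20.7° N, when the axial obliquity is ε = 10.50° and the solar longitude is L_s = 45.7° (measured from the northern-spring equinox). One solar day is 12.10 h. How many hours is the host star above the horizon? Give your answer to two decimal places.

6.24 h

Solar declination: sin δ = sin ε · sin L_s = sin 10.50° × sin 45.7° = 0.13042, so δ = +7.494°.
cos h₀ = −tan ϕ · tan δ = −tan(+20.7°) × tan(+7.494°) = -0.0497, so h₀ = 1.6205 rad = 92.85°.
Daylight = 2h₀/(2π) × 12.10 h = (1.6205/π) × 12.10 = 6.24 h.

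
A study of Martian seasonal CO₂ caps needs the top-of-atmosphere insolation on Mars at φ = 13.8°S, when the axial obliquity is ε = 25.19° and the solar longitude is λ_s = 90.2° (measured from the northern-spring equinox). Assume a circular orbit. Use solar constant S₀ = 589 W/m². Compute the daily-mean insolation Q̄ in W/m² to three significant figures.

Solar declination: sin δ = sin ε · sin λ_s = sin 25.19° × sin 90.2° = 0.42562, so δ = +25.190°.
cos H₀ = −tan(-13.8°) tan(+25.190°) = 0.1155, H₀ = 1.4550 rad.
Bracket: H₀ sin φ sin δ + cos φ cos δ sin H₀ = 1.4550×-0.23853×0.42562 + 0.97113×0.90490×0.99330 = -0.147716 + 0.872888 = 0.725172.
Q̄ = (S₀/π) × [bracket] = (589/π) × 0.725172 = 136.0 W/m².

Q̄ ≈ 136 W/m²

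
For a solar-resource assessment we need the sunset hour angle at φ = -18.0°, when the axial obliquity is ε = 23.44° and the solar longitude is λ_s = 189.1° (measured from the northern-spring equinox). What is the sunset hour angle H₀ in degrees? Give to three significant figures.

H₀ = 91.2°

Solar declination: sin δ = sin ε · sin λ_s = sin 23.44° × sin 189.1° = -0.06291, so δ = -3.607°.
cos H₀ = −tan φ · tan δ = −tan(-18.0°) × tan(-3.607°) = -0.0205, so H₀ = 1.5913 rad = 91.17°.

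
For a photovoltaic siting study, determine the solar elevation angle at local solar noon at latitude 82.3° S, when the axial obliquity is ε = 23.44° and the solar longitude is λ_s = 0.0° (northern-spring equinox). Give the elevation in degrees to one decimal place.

7.7°

Solar declination: sin δ = sin ε · sin λ_s = sin 23.44° × sin 0.0° = 0.00000, so δ = +0.000°.
At local noon the hour angle is zero, so the zenith angle equals |φ − δ| = |-82.3° − (+0.000°)| = 82.300°.
Elevation = 90° − 82.300° = 7.7°.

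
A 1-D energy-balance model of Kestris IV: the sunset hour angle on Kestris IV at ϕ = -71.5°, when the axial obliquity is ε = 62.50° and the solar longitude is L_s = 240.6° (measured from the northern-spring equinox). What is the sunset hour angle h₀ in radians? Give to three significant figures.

Solar declination: sin δ = sin ε · sin L_s = sin 62.50° × sin 240.6° = -0.77278, so δ = -50.604°.
Sunrise equation: cos h₀ = −tan ϕ · tan δ = -3.6390 ≤ −1, so the host star never sets (polar day) and h₀ = π.

h₀ = 3.14 rad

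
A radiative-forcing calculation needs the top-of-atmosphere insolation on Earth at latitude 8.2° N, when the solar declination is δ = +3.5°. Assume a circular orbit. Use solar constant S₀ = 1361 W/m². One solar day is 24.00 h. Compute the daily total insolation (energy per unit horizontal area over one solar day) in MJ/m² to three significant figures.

cos H₀ = −tan(+8.2°) tan(+3.500°) = -0.0088, H₀ = 1.5796 rad.
Bracket: H₀ sin φ sin δ + cos φ cos δ sin H₀ = 1.5796×0.14263×0.06105 + 0.98978×0.99813×0.99996 = 0.013754 + 0.987890 = 1.001644.
Q̄ = (S₀/π) × [bracket] = (1361/π) × 1.001644 = 433.93 W/m².
Daily total = Q̄ × 24.00 h × 3600 s/h = 433.93 × 24.00 × 3600 / 10⁶ = 37.49 MJ/m².

37.5 MJ/m²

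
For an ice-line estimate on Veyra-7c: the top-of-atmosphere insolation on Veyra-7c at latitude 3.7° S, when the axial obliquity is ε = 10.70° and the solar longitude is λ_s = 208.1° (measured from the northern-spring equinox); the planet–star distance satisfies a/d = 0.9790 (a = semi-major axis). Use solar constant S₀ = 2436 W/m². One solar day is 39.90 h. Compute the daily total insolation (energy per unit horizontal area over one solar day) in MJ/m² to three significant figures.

107 MJ/m²

Solar declination: sin δ = sin ε · sin λ_s = sin 10.70° × sin 208.1° = -0.08745, so δ = -5.017°.
cos H₀ = −tan(-3.7°) tan(-5.017°) = -0.0057, H₀ = 1.5765 rad.
Bracket: H₀ sin φ sin δ + cos φ cos δ sin H₀ = 1.5765×-0.06453×-0.08745 + 0.99792×0.99617×0.99998 = 0.008896 + 0.994078 = 1.002974.
Inverse-square distance factor (a/d)² = 0.9790² = 0.958441.
Q̄ = (S₀/π) × 0.958441 × [bracket] = (2436/π) × 0.958441 × 1.002974 = 745.39 W/m².
Daily total = Q̄ × 39.90 h × 3600 s/h = 745.39 × 39.90 × 3600 / 10⁶ = 107.1 MJ/m².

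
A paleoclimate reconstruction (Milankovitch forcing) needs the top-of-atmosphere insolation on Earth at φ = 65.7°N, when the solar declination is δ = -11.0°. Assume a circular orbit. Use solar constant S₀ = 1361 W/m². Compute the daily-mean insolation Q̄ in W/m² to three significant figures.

cos H₀ = −tan(+65.7°) tan(-11.000°) = 0.4305, H₀ = 1.1257 rad.
Bracket: H₀ sin φ sin δ + cos φ cos δ sin H₀ = 1.1257×0.91140×-0.19081 + 0.41151×0.98163×0.90259 = -0.195764 + 0.364602 = 0.168838.
Q̄ = (S₀/π) × [bracket] = (1361/π) × 0.168838 = 73.14 W/m².

Q̄ ≈ 73.1 W/m²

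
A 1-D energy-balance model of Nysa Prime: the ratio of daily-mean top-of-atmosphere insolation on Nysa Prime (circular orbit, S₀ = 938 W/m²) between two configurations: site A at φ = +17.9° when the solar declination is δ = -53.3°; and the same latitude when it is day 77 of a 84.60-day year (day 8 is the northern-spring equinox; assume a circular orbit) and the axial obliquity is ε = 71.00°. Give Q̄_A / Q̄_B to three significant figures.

— Configuration A (φ=+17.9°):
cos H₀ = −tan(+17.9°) tan(-53.300°) = 0.4333, H₀ = 1.1226 rad.
Bracket: H₀ sin φ sin δ + cos φ cos δ sin H₀ = 1.1226×0.30736×-0.80178 + 0.95159×0.59763×0.90124 = -0.276648 + 0.512534 = 0.235886.
Q̄ = (S₀/π) × [bracket] = (938/π) × 0.235886 = 70.430 W/m².
— Configuration B (φ=+17.9°):
Solar longitude: λ_s = 360° × (77 − 8)/84.60 = 293.617°.
sin δ = sin 71.00° × sin 293.617° = -0.86633, so δ = -60.034°.
cos H₀ = −tan(+17.9°) tan(-60.034°) = 0.5602, H₀ = 0.9762 rad.
Bracket: H₀ sin φ sin δ + cos φ cos δ sin H₀ = 0.9762×0.30736×-0.86633 + 0.95159×0.49948×0.82835 = -0.259938 + 0.393715 = 0.133777.
Q̄ = (S₀/π) × [bracket] = (938/π) × 0.133777 = 39.942 W/m².
Ratio Q̄_A / Q̄_B = 70.430 / 39.942 = 1.763.

Q̄_A / Q̄_B ≈ 1.76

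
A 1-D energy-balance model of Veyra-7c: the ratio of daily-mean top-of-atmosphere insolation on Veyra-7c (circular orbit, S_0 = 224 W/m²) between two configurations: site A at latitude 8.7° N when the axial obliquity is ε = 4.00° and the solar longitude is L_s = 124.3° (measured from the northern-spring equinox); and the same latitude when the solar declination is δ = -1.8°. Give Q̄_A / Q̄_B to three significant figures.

Q̄_A / Q̄_B ≈ 1.02

— Configuration A (ϕ=+8.7°):
Solar declination: sin δ = sin ε · sin L_s = sin 4.00° × sin 124.3° = 0.05763, so δ = +3.304°.
cos h₀ = −tan(+8.7°) tan(+3.304°) = -0.0088, h₀ = 1.5796 rad.
Bracket: h₀ sin ϕ sin δ + cos ϕ cos δ sin h₀ = 1.5796×0.15126×0.05763 + 0.98849×0.99834×0.99996 = 0.013770 + 0.986810 = 1.000580.
Q̄ = (S_0/π) × [bracket] = (224/π) × 1.000580 = 71.343 W/m².
— Configuration B (ϕ=+8.7°):
cos h₀ = −tan(+8.7°) tan(-1.800°) = 0.0048, h₀ = 1.5660 rad.
Bracket: h₀ sin ϕ sin δ + cos ϕ cos δ sin h₀ = 1.5660×0.15126×-0.03141 + 0.98849×0.99951×0.99999 = -0.007440 + 0.987996 = 0.980556.
Q̄ = (S_0/π) × [bracket] = (224/π) × 0.980556 = 69.915 W/m².
Ratio Q̄_A / Q̄_B = 71.343 / 69.915 = 1.020.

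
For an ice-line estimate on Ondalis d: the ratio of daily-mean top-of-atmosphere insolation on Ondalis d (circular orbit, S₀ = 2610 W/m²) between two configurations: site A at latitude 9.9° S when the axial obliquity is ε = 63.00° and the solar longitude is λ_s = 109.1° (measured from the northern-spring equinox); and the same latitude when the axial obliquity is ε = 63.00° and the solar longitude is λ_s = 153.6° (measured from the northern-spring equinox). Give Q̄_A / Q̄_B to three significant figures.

Q̄_A / Q̄_B ≈ 0.405

— Configuration A (φ=-9.9°):
Solar declination: sin δ = sin ε · sin λ_s = sin 63.00° × sin 109.1° = 0.84196, so δ = +57.347°.
cos H₀ = −tan(-9.9°) tan(+57.347°) = 0.2723, H₀ = 1.2950 rad.
Bracket: H₀ sin φ sin δ + cos φ cos δ sin H₀ = 1.2950×-0.17193×0.84196 + 0.98511×0.53955×0.96220 = -0.187462 + 0.511425 = 0.323963.
Q̄ = (S₀/π) × [bracket] = (2610/π) × 0.323963 = 269.14 W/m².
— Configuration B (φ=-9.9°):
Solar declination: sin δ = sin ε · sin λ_s = sin 63.00° × sin 153.6° = 0.39617, so δ = +23.339°.
cos H₀ = −tan(-9.9°) tan(+23.339°) = 0.0753, H₀ = 1.4954 rad.
Bracket: H₀ sin φ sin δ + cos φ cos δ sin H₀ = 1.4954×-0.17193×0.39617 + 0.98511×0.91818×0.99716 = -0.101857 + 0.901939 = 0.800082.
Q̄ = (S₀/π) × [bracket] = (2610/π) × 0.800082 = 664.70 W/m².
Ratio Q̄_A / Q̄_B = 269.14 / 664.70 = 0.4049.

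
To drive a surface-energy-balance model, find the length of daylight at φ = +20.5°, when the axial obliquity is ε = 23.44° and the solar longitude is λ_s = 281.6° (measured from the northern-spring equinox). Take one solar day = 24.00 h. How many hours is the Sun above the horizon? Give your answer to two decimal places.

Solar declination: sin δ = sin ε · sin λ_s = sin 23.44° × sin 281.6° = -0.38966, so δ = -22.934°.
cos H₀ = −tan φ · tan δ = −tan(+20.5°) × tan(-22.934°) = 0.1582, so H₀ = 1.4119 rad = 80.90°.
Daylight = 2H₀/(2π) × 24.00 h = (1.4119/π) × 24.00 = 10.79 h.

10.79 h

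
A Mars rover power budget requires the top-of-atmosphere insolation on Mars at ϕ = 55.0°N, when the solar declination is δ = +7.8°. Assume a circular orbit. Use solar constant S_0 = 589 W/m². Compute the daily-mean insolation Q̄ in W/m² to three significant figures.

Q̄ ≈ 141 W/m²

cos h₀ = −tan(+55.0°) tan(+7.800°) = -0.1956, h₀ = 1.7677 rad.
Bracket: h₀ sin ϕ sin δ + cos ϕ cos δ sin h₀ = 1.7677×0.81915×0.13572 + 0.57358×0.99075×0.98068 = 0.196524 + 0.557295 = 0.753819.
Q̄ = (S_0/π) × [bracket] = (589/π) × 0.753819 = 141.3 W/m².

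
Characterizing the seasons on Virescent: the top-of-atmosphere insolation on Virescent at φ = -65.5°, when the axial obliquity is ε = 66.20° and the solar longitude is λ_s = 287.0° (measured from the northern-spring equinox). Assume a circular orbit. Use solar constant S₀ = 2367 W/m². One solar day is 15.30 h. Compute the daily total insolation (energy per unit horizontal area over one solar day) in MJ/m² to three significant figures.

Solar declination: sin δ = sin ε · sin λ_s = sin 66.20° × sin 287.0° = -0.87498, so δ = -61.043°.
cos H₀ = −tan(-65.5°) tan(-61.043°) = -3.9656 ≤ −1 ⇒ polar day, H₀ = π.
Bracket: H₀ sin φ sin δ + cos φ cos δ sin H₀ = 3.1416×-0.90996×-0.87498 + 0.41469×0.48416×0.00000 = 2.501332 + 0.000000 = 2.501332.
Q̄ = (S₀/π) × [bracket] = (2367/π) × 2.501332 = 1884.6 W/m².
Daily total = Q̄ × 15.30 h × 3600 s/h = 1884.6 × 15.30 × 3600 / 10⁶ = 103.8 MJ/m².

104 MJ/m²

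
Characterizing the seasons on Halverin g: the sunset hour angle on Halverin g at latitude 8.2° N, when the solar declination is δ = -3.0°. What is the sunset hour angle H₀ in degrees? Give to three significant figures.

H₀ = 89.6°

cos H₀ = −tan φ · tan δ = −tan(+8.2°) × tan(-3.000°) = 0.0076, so H₀ = 1.5632 rad = 89.57°.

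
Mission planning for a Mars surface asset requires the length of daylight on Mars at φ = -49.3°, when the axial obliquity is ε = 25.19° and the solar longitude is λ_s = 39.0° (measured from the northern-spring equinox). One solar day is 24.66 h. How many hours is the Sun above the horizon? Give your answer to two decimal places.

Solar declination: sin δ = sin ε · sin λ_s = sin 25.19° × sin 39.0° = 0.26785, so δ = +15.537°.
cos H₀ = −tan φ · tan δ = −tan(-49.3°) × tan(+15.537°) = 0.3232, so H₀ = 1.2417 rad = 71.14°.
Daylight = 2H₀/(2π) × 24.66 h = (1.2417/π) × 24.66 = 9.75 h.

9.75 h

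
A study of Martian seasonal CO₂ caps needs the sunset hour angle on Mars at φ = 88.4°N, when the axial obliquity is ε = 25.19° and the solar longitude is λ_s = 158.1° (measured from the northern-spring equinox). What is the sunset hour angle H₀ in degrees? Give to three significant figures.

Solar declination: sin δ = sin ε · sin λ_s = sin 25.19° × sin 158.1° = 0.15875, so δ = +9.134°.
Sunrise equation: cos H₀ = −tan φ · tan δ = -5.7564 ≤ −1, so the Sun never sets (polar day) and H₀ = π.

H₀ = 180°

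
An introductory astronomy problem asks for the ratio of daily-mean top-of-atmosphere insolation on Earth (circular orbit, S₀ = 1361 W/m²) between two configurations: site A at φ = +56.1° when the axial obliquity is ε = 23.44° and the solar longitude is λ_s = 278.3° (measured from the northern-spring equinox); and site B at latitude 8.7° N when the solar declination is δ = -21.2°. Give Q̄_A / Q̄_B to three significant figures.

Q̄_A / Q̄_B ≈ 0.129

— Configuration A (φ=+56.1°):
Solar declination: sin δ = sin ε · sin λ_s = sin 23.44° × sin 278.3° = -0.39362, so δ = -23.180°.
cos H₀ = −tan(+56.1°) tan(-23.180°) = 0.6372, H₀ = 0.8799 rad.
Bracket: H₀ sin φ sin δ + cos φ cos δ sin H₀ = 0.8799×0.83001×-0.39362 + 0.55775×0.91927×0.77069 = -0.287471 + 0.395150 = 0.107679.
Q̄ = (S₀/π) × [bracket] = (1361/π) × 0.107679 = 46.649 W/m².
— Configuration B (φ=+8.7°):
cos H₀ = −tan(+8.7°) tan(-21.200°) = 0.0594, H₀ = 1.5114 rad.
Bracket: H₀ sin φ sin δ + cos φ cos δ sin H₀ = 1.5114×0.15126×-0.36162 + 0.98849×0.93232×0.99824 = -0.082672 + 0.919967 = 0.837295.
Q̄ = (S₀/π) × [bracket] = (1361/π) × 0.837295 = 362.73 W/m².
Ratio Q̄_A / Q̄_B = 46.649 / 362.73 = 0.1286.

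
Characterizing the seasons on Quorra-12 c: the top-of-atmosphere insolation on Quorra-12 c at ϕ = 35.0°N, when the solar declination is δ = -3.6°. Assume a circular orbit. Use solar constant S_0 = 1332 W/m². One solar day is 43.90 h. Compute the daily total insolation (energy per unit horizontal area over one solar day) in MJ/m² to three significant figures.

cos h₀ = −tan(+35.0°) tan(-3.600°) = 0.0441, h₀ = 1.5267 rad.
Bracket: h₀ sin ϕ sin δ + cos ϕ cos δ sin h₀ = 1.5267×0.57358×-0.06279 + 0.81915×0.99803×0.99903 = -0.054984 + 0.816743 = 0.761759.
Q̄ = (S_0/π) × [bracket] = (1332/π) × 0.761759 = 322.98 W/m².
Daily total = Q̄ × 43.90 h × 3600 s/h = 322.98 × 43.90 × 3600 / 10⁶ = 51.04 MJ/m².

51.0 MJ/m²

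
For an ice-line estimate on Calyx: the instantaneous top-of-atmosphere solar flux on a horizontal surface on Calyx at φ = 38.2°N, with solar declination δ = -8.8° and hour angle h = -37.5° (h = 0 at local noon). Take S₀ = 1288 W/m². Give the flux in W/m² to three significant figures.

cos θ_z = sin φ sin δ + cos φ cos δ cos h = -0.094608 + 0.616123 = 0.521515.
Flux = S₀ · cos θ_z = 1288 × 0.521515 = 671.7 W/m².

672 W/m²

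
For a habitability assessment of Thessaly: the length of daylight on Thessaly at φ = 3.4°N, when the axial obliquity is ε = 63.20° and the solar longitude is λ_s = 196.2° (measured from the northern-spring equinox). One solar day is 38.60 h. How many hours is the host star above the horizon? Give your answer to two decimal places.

Solar declination: sin δ = sin ε · sin λ_s = sin 63.20° × sin 196.2° = -0.24902, so δ = -14.420°.
cos H₀ = −tan φ · tan δ = −tan(+3.4°) × tan(-14.420°) = 0.0153, so H₀ = 1.5555 rad = 89.12°.
Daylight = 2H₀/(2π) × 38.60 h = (1.5555/π) × 38.60 = 19.11 h.

19.11 h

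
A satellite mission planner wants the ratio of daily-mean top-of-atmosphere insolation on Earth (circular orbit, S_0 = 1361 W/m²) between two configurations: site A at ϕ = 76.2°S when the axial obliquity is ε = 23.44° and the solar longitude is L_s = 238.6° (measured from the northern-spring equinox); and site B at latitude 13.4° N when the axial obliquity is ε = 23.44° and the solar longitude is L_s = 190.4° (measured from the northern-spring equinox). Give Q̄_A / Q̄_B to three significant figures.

— Configuration A (ϕ=-76.2°):
Solar declination: sin δ = sin ε · sin L_s = sin 23.44° × sin 238.6° = -0.33953, so δ = -19.848°.
cos h₀ = −tan(-76.2°) tan(-19.848°) = -1.4696 ≤ −1 ⇒ polar day, h₀ = π.
Bracket: h₀ sin ϕ sin δ + cos ϕ cos δ sin h₀ = 3.1416×-0.97113×-0.33953 + 0.23853×0.94059×0.00000 = 1.035873 + 0.000000 = 1.035873.
Q̄ = (S_0/π) × [bracket] = (1361/π) × 1.035873 = 448.76 W/m².
— Configuration B (ϕ=+13.4°):
Solar declination: sin δ = sin ε · sin L_s = sin 23.44° × sin 190.4° = -0.07181, so δ = -4.118°.
cos h₀ = −tan(+13.4°) tan(-4.118°) = 0.0172, h₀ = 1.5536 rad.
Bracket: h₀ sin ϕ sin δ + cos ϕ cos δ sin h₀ = 1.5536×0.23175×-0.07181 + 0.97278×0.99742×0.99985 = -0.025855 + 0.970125 = 0.944270.
Q̄ = (S_0/π) × [bracket] = (1361/π) × 0.944270 = 409.08 W/m².
Ratio Q̄_A / Q̄_B = 448.76 / 409.08 = 1.097.

Q̄_A / Q̄_B ≈ 1.10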